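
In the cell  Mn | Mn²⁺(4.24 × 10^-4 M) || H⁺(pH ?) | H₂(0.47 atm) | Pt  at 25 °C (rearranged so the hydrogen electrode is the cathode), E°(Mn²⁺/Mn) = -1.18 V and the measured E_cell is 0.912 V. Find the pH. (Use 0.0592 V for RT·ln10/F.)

E°_cell = 1.18 V and n = 2.
log Q = n(E° − E)/0.0592 = 2×(1.18 − 0.912)/0.0592 = 9.054.
With Q = [Mn²⁺]·P(H₂) / [H⁺]^2, solving for [H⁺] gives log[H⁺] = -6.377, so pH = 6.38.

pH = 6.38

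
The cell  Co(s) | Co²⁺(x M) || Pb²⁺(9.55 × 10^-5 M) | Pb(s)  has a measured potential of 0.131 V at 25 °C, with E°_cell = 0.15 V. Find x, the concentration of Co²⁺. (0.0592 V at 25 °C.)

From the Nernst equation, log Q = n(E° − E)/0.0592 = 2(0.15 − 0.131)/0.0592 = 0.642, so Q = 4.38.
With Q = [Co²⁺]/[Pb²⁺] and the known concentrations, [Co²⁺] in the numerator gives [Co²⁺] = 4.2 × 10^-4 M.

4.2 × 10^-4 M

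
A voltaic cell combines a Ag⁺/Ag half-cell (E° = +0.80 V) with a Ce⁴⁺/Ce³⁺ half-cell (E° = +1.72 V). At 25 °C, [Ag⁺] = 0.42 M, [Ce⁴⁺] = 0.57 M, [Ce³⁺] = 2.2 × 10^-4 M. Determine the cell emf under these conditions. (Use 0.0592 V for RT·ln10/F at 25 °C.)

1.14 V

The Ce⁴⁺/Ce³⁺ couple has the higher reduction potential and acts as the cathode, so E°_cell = +1.72 − (+0.80) = 0.92 V.
Balancing electrons gives n = 1; the reaction quotient is Q = [Ag⁺]·[Ce³⁺]/[Ce⁴⁺] = 1.62 × 10^-4.
At 25 °C, E = E° − (0.0592/n) log Q = 0.92 − (0.0592/1)(-3.790) = 0.920 + 0.224 = 1.144 V.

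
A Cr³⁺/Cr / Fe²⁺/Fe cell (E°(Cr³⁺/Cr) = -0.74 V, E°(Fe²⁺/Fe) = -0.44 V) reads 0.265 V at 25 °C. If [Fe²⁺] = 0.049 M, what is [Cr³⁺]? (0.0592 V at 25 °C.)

0.64 M

From the Nernst equation, log Q = n(E° − E)/0.0592 = 6(0.30 − 0.265)/0.0592 = 3.547, so Q = 3530.
With Q = [Cr³⁺]^2/[Fe²⁺]^3 and the known concentrations, [Cr³⁺]^2 in the numerator gives [Cr³⁺] = 0.64 M.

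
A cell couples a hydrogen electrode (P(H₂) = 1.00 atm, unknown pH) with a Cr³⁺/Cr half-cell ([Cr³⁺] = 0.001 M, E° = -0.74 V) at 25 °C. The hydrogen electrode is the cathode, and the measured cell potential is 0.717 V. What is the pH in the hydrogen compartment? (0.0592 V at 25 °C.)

E°_cell = 0.74 V and n = 6.
log Q = n(E° − E)/0.0592 = 6×(0.74 − 0.717)/0.0592 = 2.331.
With Q = [Cr³⁺]^2·P(H₂)^3 / [H⁺]^6, solving for [H⁺] gives log[H⁺] = -1.389, so pH = 1.39.

pH = 1.39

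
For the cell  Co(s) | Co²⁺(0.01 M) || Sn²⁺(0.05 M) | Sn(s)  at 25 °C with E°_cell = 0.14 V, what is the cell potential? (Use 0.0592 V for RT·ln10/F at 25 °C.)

Balancing electrons gives n = 2; the reaction quotient is Q = [Co²⁺]/[Sn²⁺] = 0.200.
At 25 °C, E = E° − (0.0592/n) log Q = 0.14 − (0.0592/2)(-0.699) = 0.140 + 0.021 = 0.161 V.

0.161 V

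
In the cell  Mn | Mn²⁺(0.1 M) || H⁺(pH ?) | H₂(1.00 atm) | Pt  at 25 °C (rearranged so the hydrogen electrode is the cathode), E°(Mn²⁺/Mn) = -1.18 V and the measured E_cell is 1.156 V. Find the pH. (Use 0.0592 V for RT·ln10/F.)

E°_cell = 1.18 V and n = 2.
log Q = n(E° − E)/0.0592 = 2×(1.18 − 1.156)/0.0592 = 0.811.
With Q = [Mn²⁺]·P(H₂) / [H⁺]^2, solving for [H⁺] gives log[H⁺] = -0.905, so pH = 0.91.

pH = 0.91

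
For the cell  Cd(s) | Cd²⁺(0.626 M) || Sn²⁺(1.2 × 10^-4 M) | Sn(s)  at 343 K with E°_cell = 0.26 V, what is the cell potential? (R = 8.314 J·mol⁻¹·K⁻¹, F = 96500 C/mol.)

0.134 V

Balancing electrons gives n = 2; the reaction quotient is Q = [Cd²⁺]/[Sn²⁺] = 5220.
E = E° − (RT/nF) ln Q = 0.26 − (8.314×343)/(2×96500) × (8.560) = 0.260 − 0.126 = 0.134 V.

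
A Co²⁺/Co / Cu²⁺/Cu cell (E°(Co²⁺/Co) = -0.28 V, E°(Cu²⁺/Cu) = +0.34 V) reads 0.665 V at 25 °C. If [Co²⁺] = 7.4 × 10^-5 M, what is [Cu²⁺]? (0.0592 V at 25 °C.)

From the Nernst equation, log Q = n(E° − E)/0.0592 = 2(0.62 − 0.665)/0.0592 = -1.520, so Q = 0.0302.
With Q = [Co²⁺]/[Cu²⁺] and the known concentrations, [Cu²⁺] in the denominator gives [Cu²⁺] = 0.0025 M.

0.0025 M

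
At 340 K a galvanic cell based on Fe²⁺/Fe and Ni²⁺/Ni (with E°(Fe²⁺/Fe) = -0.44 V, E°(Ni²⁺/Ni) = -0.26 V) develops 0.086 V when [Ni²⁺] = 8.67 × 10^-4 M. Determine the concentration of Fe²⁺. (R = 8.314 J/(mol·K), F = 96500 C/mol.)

0.53 M

From the Nernst equation, ln Q = nF(E° − E)/RT = 2×96500×(0.18 − 0.086)/(8.314×340) = 6.418, so Q = 613.
With Q = [Fe²⁺]/[Ni²⁺] and the known concentrations, [Fe²⁺] in the numerator gives [Fe²⁺] = 0.53 M.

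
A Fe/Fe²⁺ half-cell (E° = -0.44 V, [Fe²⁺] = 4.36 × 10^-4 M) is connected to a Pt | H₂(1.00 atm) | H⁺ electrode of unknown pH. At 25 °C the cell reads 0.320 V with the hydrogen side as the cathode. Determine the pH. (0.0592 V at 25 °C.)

E°_cell = 0.44 V and n = 2.
log Q = n(E° − E)/0.0592 = 2×(0.44 − 0.320)/0.0592 = 4.054.
With Q = [Fe²⁺]·P(H₂) / [H⁺]^2, solving for [H⁺] gives log[H⁺] = -3.707, so pH = 3.71.

pH = 3.71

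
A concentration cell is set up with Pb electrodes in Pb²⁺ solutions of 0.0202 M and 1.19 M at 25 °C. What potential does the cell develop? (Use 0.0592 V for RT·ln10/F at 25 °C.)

0.052 V

Both half-cells are Pb²⁺/Pb, so E°_cell = 0. The concentrated side is the cathode; the cell reaction moves Pb²⁺ from high to low concentration with n = 2.
Q = [Pb²⁺]_dilute/[Pb²⁺]_conc = 0.0202/1.19 = 0.0170.
E = 0 − (0.0592/2) log Q = −(0.0592/2)(-1.770) = 0.0524 V.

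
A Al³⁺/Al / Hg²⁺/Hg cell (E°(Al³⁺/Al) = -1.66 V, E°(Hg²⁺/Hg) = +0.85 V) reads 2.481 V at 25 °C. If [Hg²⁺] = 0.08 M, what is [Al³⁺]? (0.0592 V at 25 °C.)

From the Nernst equation, log Q = n(E° − E)/0.0592 = 6(2.51 − 2.481)/0.0592 = 2.939, so Q = 869.
With Q = [Al³⁺]^2/[Hg²⁺]^3 and the known concentrations, [Al³⁺]^2 in the numerator gives [Al³⁺] = 0.67 M.

0.67 M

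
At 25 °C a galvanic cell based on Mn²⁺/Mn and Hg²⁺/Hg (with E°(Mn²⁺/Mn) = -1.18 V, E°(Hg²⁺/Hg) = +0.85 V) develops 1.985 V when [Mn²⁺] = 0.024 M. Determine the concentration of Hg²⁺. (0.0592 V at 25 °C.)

7.2 × 10^-4 M

From the Nernst equation, log Q = n(E° − E)/0.0592 = 2(2.03 − 1.985)/0.0592 = 1.520, so Q = 33.1.
With Q = [Mn²⁺]/[Hg²⁺] and the known concentrations, [Hg²⁺] in the denominator gives [Hg²⁺] = 7.2 × 10^-4 M.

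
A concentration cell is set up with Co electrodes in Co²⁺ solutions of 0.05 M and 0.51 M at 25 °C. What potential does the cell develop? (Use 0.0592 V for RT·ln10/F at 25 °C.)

0.030 V

Both half-cells are Co²⁺/Co, so E°_cell = 0. The concentrated side is the cathode; the cell reaction moves Co²⁺ from high to low concentration with n = 2.
Q = [Co²⁺]_dilute/[Co²⁺]_conc = 0.05/0.51 = 0.0980.
E = 0 − (0.0592/2) log Q = −(0.0592/2)(-1.009) = 0.0299 V.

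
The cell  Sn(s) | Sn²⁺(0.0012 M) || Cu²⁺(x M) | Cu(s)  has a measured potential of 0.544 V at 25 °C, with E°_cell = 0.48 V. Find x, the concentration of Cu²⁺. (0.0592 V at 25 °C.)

0.17 M

From the Nernst equation, log Q = n(E° − E)/0.0592 = 2(0.48 − 0.544)/0.0592 = -2.162, so Q = 0.00688.
With Q = [Sn²⁺]/[Cu²⁺] and the known concentrations, [Cu²⁺] in the denominator gives [Cu²⁺] = 0.17 M.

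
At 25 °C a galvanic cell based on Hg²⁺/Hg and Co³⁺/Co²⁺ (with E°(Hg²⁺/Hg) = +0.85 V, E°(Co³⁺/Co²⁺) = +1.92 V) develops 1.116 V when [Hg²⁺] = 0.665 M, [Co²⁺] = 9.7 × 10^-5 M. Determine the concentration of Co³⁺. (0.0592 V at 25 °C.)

From the Nernst equation, log Q = n(E° − E)/0.0592 = 2(1.07 − 1.116)/0.0592 = -1.554, so Q = 0.0279.
With Q = [Hg²⁺]·[Co²⁺]^2/[Co³⁺]^2 and the known concentrations, [Co³⁺]^2 in the denominator gives [Co³⁺] = 4.7 × 10^-4 M.

4.7 × 10^-4 M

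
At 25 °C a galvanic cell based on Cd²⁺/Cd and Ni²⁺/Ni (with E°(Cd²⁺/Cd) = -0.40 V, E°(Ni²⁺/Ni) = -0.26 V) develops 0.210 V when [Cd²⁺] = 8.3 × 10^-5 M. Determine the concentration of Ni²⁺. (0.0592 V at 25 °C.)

0.019 M

From the Nernst equation, log Q = n(E° − E)/0.0592 = 2(0.14 − 0.210)/0.0592 = -2.365, so Q = 0.00432.
With Q = [Cd²⁺]/[Ni²⁺] and the known concentrations, [Ni²⁺] in the denominator gives [Ni²⁺] = 0.019 M.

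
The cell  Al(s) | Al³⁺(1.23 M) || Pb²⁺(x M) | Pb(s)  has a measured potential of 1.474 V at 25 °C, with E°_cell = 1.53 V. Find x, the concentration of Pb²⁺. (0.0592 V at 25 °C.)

0.015 M

From the Nernst equation, log Q = n(E° − E)/0.0592 = 6(1.53 − 1.474)/0.0592 = 5.676, so Q = 4.74 × 10^5.
With Q = [Al³⁺]^2/[Pb²⁺]^3 and the known concentrations, [Pb²⁺]^3 in the denominator gives [Pb²⁺] = 0.015 M.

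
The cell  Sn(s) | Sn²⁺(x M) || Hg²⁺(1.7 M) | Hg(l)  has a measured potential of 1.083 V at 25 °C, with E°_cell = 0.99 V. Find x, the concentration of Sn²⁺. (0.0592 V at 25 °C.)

From the Nernst equation, log Q = n(E° − E)/0.0592 = 2(0.99 − 1.083)/0.0592 = -3.142, so Q = 7.21 × 10^-4.
With Q = [Sn²⁺]/[Hg²⁺] and the known concentrations, [Sn²⁺] in the numerator gives [Sn²⁺] = 0.0012 M.

0.0012 M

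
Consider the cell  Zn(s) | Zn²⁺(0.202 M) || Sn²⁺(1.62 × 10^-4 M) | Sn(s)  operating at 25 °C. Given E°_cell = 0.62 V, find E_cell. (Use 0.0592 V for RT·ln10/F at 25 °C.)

Balancing electrons gives n = 2; the reaction quotient is Q = [Zn²⁺]/[Sn²⁺] = 1250.
At 25 °C, E = E° − (0.0592/n) log Q = 0.62 − (0.0592/2)(3.096) = 0.620 − 0.092 = 0.528 V.

0.528 V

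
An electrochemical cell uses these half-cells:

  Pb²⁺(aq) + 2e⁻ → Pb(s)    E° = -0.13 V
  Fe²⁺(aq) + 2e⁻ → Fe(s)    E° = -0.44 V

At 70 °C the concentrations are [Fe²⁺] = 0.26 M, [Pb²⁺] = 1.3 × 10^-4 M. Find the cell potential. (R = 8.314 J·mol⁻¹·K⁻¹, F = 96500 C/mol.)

0.198 V

The Pb²⁺/Pb couple has the higher reduction potential and acts as the cathode, so E°_cell = -0.13 − (-0.44) = 0.31 V.
Balancing electrons gives n = 2; the reaction quotient is Q = [Fe²⁺]/[Pb²⁺] = 2000.
E = E° − (RT/nF) ln Q = 0.31 − (8.314×343)/(2×96500) × (7.601) = 0.310 − 0.112 = 0.198 V.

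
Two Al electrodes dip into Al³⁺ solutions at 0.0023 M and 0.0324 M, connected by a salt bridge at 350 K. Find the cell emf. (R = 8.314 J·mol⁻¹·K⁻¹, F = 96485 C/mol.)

0.027 V

Both half-cells are Al³⁺/Al, so E°_cell = 0. The concentrated side is the cathode; the cell reaction moves Al³⁺ from high to low concentration with n = 3.
Q = [Al³⁺]_dilute/[Al³⁺]_conc = 0.0023/0.0324 = 0.0710.
E = 0 − (RT/nF) ln Q = −((8.314×350)/(3×96485))(-2.645) = 0.0266 V.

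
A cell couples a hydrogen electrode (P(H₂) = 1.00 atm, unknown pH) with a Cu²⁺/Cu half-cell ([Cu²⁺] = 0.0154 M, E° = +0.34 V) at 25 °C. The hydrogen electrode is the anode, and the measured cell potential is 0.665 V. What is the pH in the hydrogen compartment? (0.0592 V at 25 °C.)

E°_cell = 0.34 V and n = 2.
log Q = n(E° − E)/0.0592 = 2×(0.34 − 0.665)/0.0592 = -10.980.
With Q = [H⁺]^2 / ([Cu²⁺]·P(H₂)), solving for [H⁺] gives log[H⁺] = -6.396, so pH = 6.40.

pH = 6.40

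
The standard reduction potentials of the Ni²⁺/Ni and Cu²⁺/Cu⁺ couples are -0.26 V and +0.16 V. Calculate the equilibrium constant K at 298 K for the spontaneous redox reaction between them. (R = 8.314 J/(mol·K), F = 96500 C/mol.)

1.6 × 10^14

E°_cell = +0.16 − (-0.26) = 0.42 V, with n = 2 electrons transferred.
At equilibrium E = 0, so the Nernst equation gives ln K = nFE°/RT = (2)(96500)(0.42)/((8.314)(298)) = 32.72.
K = e^32.72 = 1.6 × 10^14.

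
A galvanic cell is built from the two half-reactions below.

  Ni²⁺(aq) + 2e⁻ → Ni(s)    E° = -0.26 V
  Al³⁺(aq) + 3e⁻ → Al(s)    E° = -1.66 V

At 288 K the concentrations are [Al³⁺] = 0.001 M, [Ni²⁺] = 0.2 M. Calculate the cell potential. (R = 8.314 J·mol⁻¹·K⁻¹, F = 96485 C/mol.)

1.44 V

The Ni²⁺/Ni couple has the higher reduction potential and acts as the cathode, so E°_cell = -0.26 − (-1.66) = 1.40 V.
Balancing electrons gives n = 6; the reaction quotient is Q = [Al³⁺]^2/[Ni²⁺]^3 = 1.25 × 10^-4.
E = E° − (RT/nF) ln Q = 1.40 − (8.314×288)/(6×96485) × (-8.987) = 1.400 + 0.037 = 1.437 V.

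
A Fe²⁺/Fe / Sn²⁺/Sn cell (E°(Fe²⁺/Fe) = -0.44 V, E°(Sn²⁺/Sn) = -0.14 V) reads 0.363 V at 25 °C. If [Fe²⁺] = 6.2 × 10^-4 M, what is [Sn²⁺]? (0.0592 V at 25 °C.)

From the Nernst equation, log Q = n(E° − E)/0.0592 = 2(0.30 − 0.363)/0.0592 = -2.128, so Q = 0.00744.
With Q = [Fe²⁺]/[Sn²⁺] and the known concentrations, [Sn²⁺] in the denominator gives [Sn²⁺] = 0.083 M.

0.083 M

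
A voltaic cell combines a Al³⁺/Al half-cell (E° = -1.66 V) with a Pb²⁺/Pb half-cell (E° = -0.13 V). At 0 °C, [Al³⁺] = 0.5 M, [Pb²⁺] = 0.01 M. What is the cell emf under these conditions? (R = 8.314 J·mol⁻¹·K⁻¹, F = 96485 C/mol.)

The Pb²⁺/Pb couple has the higher reduction potential and acts as the cathode, so E°_cell = -0.13 − (-1.66) = 1.53 V.
Balancing electrons gives n = 6; the reaction quotient is Q = [Al³⁺]^2/[Pb²⁺]^3 = 2.5 × 10^5.
E = E° − (RT/nF) ln Q = 1.53 − (8.314×273)/(6×96485) × (12.429) = 1.530 − 0.049 = 1.481 V.

1.48 V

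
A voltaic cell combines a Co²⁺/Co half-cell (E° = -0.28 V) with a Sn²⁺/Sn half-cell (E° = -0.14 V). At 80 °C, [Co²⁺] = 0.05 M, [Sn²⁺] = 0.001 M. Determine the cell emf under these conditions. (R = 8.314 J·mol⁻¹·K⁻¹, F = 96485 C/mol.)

The Sn²⁺/Sn couple has the higher reduction potential and acts as the cathode, so E°_cell = -0.14 − (-0.28) = 0.14 V.
Balancing electrons gives n = 2; the reaction quotient is Q = [Co²⁺]/[Sn²⁺] = 50.0.
E = E° − (RT/nF) ln Q = 0.14 − (8.314×353)/(2×96485) × (3.912) = 0.140 − 0.059 = 0.081 V.

0.081 V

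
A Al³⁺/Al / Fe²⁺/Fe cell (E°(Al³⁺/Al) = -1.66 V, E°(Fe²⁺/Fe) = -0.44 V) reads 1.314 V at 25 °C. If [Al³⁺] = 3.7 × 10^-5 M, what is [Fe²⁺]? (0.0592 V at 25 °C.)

1.7 M

From the Nernst equation, log Q = n(E° − E)/0.0592 = 6(1.22 − 1.314)/0.0592 = -9.527, so Q = 2.97 × 10^-10.
With Q = [Al³⁺]^2/[Fe²⁺]^3 and the known concentrations, [Fe²⁺]^3 in the denominator gives [Fe²⁺] = 1.7 M.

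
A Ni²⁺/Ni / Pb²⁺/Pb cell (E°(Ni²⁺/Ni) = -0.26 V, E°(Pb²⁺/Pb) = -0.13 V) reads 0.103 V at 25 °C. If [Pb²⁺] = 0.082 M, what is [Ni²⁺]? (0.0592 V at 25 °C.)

0.67 M

From the Nernst equation, log Q = n(E° − E)/0.0592 = 2(0.13 − 0.103)/0.0592 = 0.912, so Q = 8.17.
With Q = [Ni²⁺]/[Pb²⁺] and the known concentrations, [Ni²⁺] in the numerator gives [Ni²⁺] = 0.67 M.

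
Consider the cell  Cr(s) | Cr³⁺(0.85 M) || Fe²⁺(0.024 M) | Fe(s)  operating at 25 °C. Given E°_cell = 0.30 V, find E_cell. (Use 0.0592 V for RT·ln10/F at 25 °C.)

Balancing electrons gives n = 6; the reaction quotient is Q = [Cr³⁺]^2/[Fe²⁺]^3 = 5.23 × 10^4.
At 25 °C, E = E° − (0.0592/n) log Q = 0.30 − (0.0592/6)(4.718) = 0.300 − 0.047 = 0.253 V.

0.253 V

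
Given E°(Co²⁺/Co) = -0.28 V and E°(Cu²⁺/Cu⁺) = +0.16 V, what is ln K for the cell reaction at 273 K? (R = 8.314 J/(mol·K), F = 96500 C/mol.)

E°_cell = +0.16 − (-0.28) = 0.44 V, with n = 2 electrons transferred.
At equilibrium E = 0, so the Nernst equation gives ln K = nFE°/RT = (2)(96500)(0.44)/((8.314)(273)) = 37.41.

ln K = 37.4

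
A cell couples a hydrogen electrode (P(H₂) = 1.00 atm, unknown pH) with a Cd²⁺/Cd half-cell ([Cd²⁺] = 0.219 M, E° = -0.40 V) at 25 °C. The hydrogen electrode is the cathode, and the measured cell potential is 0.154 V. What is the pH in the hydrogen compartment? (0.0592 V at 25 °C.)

pH = 4.49

E°_cell = 0.40 V and n = 2.
log Q = n(E° − E)/0.0592 = 2×(0.40 − 0.154)/0.0592 = 8.311.
With Q = [Cd²⁺]·P(H₂) / [H⁺]^2, solving for [H⁺] gives log[H⁺] = -4.485, so pH = 4.49.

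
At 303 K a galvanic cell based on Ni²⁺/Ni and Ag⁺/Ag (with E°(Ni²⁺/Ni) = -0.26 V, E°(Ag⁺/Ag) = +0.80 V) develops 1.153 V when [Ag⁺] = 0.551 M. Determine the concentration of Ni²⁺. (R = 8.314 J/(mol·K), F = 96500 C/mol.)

From the Nernst equation, ln Q = nF(E° − E)/RT = 2×96500×(1.06 − 1.153)/(8.314×303) = -7.125, so Q = 8.05 × 10^-4.
With Q = [Ni²⁺]/[Ag⁺]^2 and the known concentrations, [Ni²⁺] in the numerator gives [Ni²⁺] = 2.4 × 10^-4 M.

2.4 × 10^-4 M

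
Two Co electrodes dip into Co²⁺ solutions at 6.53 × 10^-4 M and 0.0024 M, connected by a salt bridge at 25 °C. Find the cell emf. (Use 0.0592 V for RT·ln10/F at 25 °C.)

0.017 V

Both half-cells are Co²⁺/Co, so E°_cell = 0. The concentrated side is the cathode; the cell reaction moves Co²⁺ from high to low concentration with n = 2.
Q = [Co²⁺]_dilute/[Co²⁺]_conc = 6.53 × 10^-4/0.0024 = 0.272.
E = 0 − (0.0592/2) log Q = −(0.0592/2)(-0.565) = 0.0167 V.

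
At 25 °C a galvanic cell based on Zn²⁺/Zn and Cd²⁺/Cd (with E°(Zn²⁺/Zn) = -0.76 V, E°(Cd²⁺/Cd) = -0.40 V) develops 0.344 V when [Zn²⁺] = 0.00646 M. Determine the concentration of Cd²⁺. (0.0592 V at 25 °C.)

From the Nernst equation, log Q = n(E° − E)/0.0592 = 2(0.36 − 0.344)/0.0592 = 0.541, so Q = 3.47.
With Q = [Zn²⁺]/[Cd²⁺] and the known concentrations, [Cd²⁺] in the denominator gives [Cd²⁺] = 0.0019 M.

0.0019 M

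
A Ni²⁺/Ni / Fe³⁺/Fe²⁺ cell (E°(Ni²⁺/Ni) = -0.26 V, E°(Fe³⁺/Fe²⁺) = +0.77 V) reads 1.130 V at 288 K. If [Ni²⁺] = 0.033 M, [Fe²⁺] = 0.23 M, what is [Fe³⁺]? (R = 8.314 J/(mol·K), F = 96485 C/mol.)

2.3 M

From the Nernst equation, ln Q = nF(E° − E)/RT = 2×96485×(1.03 − 1.130)/(8.314×288) = -8.059, so Q = 3.16 × 10^-4.
With Q = [Ni²⁺]·[Fe²⁺]^2/[Fe³⁺]^2 and the known concentrations, [Fe³⁺]^2 in the denominator gives [Fe³⁺] = 2.3 M.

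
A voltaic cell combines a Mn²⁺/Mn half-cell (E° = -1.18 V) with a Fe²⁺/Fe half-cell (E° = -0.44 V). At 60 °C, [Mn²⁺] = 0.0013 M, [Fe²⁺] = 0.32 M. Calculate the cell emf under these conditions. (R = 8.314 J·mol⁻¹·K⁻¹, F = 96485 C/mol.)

The Fe²⁺/Fe couple has the higher reduction potential and acts as the cathode, so E°_cell = -0.44 − (-1.18) = 0.74 V.
Balancing electrons gives n = 2; the reaction quotient is Q = [Mn²⁺]/[Fe²⁺] = 0.00406.
E = E° − (RT/nF) ln Q = 0.74 − (8.314×333)/(2×96485) × (-5.506) = 0.740 + 0.079 = 0.819 V.

0.819 V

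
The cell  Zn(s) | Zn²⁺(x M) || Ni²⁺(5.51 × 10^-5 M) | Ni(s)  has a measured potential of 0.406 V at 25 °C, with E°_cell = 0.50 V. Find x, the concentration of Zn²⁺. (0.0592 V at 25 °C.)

From the Nernst equation, log Q = n(E° − E)/0.0592 = 2(0.50 − 0.406)/0.0592 = 3.176, so Q = 1500.
With Q = [Zn²⁺]/[Ni²⁺] and the known concentrations, [Zn²⁺] in the numerator gives [Zn²⁺] = 0.083 M.

0.083 M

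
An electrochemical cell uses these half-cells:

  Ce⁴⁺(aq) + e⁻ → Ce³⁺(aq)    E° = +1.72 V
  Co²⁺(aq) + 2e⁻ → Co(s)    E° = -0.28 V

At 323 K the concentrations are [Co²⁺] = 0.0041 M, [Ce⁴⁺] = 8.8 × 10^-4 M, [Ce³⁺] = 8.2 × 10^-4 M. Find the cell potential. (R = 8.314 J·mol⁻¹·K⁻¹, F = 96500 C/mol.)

The Ce⁴⁺/Ce³⁺ couple has the higher reduction potential and acts as the cathode, so E°_cell = +1.72 − (-0.28) = 2.00 V.
Balancing electrons gives n = 2; the reaction quotient is Q = [Co²⁺]·[Ce³⁺]^2/[Ce⁴⁺]^2 = 0.00356.
E = E° − (RT/nF) ln Q = 2.00 − (8.314×323)/(2×96500) × (-5.638) = 2.000 + 0.078 = 2.078 V.

2.08 V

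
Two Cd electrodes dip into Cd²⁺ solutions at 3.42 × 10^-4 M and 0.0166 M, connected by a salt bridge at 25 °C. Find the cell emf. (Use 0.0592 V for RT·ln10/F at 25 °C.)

0.050 V

Both half-cells are Cd²⁺/Cd, so E°_cell = 0. The concentrated side is the cathode; the cell reaction moves Cd²⁺ from high to low concentration with n = 2.
Q = [Cd²⁺]_dilute/[Cd²⁺]_conc = 3.42 × 10^-4/0.0166 = 0.0206.
E = 0 − (0.0592/2) log Q = −(0.0592/2)(-1.686) = 0.0499 V.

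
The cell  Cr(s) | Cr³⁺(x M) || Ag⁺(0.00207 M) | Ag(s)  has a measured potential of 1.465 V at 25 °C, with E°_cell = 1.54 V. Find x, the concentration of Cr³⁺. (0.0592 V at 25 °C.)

5.6 × 10^-5 M

From the Nernst equation, log Q = n(E° − E)/0.0592 = 3(1.54 − 1.465)/0.0592 = 3.801, so Q = 6320.
With Q = [Cr³⁺]/[Ag⁺]^3 and the known concentrations, [Cr³⁺] in the numerator gives [Cr³⁺] = 5.6 × 10^-5 M.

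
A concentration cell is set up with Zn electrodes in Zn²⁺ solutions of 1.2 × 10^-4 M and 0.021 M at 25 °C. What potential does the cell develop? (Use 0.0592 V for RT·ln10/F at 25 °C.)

Both half-cells are Zn²⁺/Zn, so E°_cell = 0. The concentrated side is the cathode; the cell reaction moves Zn²⁺ from high to low concentration with n = 2.
Q = [Zn²⁺]_dilute/[Zn²⁺]_conc = 1.2 × 10^-4/0.021 = 0.00571.
E = 0 − (0.0592/2) log Q = −(0.0592/2)(-2.243) = 0.0664 V.

0.066 V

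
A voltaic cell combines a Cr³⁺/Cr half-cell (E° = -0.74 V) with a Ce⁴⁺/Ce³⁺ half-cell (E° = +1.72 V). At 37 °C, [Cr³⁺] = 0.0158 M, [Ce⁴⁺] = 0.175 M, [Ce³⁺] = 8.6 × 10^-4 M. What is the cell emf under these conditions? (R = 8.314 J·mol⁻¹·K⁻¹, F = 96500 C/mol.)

The Ce⁴⁺/Ce³⁺ couple has the higher reduction potential and acts as the cathode, so E°_cell = +1.72 − (-0.74) = 2.46 V.
Balancing electrons gives n = 3; the reaction quotient is Q = [Cr³⁺]·[Ce³⁺]^3/[Ce⁴⁺]^3 = 1.88 × 10^-9.
E = E° − (RT/nF) ln Q = 2.46 − (8.314×310)/(3×96500) × (-20.095) = 2.460 + 0.179 = 2.639 V.

2.64 V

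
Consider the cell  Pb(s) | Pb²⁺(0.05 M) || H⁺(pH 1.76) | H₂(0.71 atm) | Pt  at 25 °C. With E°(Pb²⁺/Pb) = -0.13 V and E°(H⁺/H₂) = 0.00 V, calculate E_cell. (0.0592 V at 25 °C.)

0.069 V

The hydrogen couple is the cathode, so E°_cell = 0.13 V; n = 2.
[H⁺] = 10^(−1.76) = 0.017 M, and Q = [Pb²⁺]·P(H₂) / [H⁺]^2 = 118.
E = E° − (0.0592/2) log Q = 0.13 − (0.0592/2)(2.070) = 0.069 V.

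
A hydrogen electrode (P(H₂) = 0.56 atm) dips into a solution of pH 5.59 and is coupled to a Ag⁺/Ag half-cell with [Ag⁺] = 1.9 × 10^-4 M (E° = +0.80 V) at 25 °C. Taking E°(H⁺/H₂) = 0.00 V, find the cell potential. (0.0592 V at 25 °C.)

The Ag⁺/Ag couple is the cathode, so E°_cell = 0.80 V; n = 2.
[H⁺] = 10^(−5.59) = 2.6 × 10^-6 M, and Q = [H⁺]^2 / ([Ag⁺]^2·P(H₂)) = 3.27 × 10^-4.
E = E° − (0.0592/2) log Q = 0.80 − (0.0592/2)(-3.486) = 0.903 V.

0.90 V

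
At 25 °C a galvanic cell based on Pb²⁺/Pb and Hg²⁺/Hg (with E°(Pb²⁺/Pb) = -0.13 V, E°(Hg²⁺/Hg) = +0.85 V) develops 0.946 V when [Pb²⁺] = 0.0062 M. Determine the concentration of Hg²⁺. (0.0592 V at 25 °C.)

From the Nernst equation, log Q = n(E° − E)/0.0592 = 2(0.98 − 0.946)/0.0592 = 1.149, so Q = 14.1.
With Q = [Pb²⁺]/[Hg²⁺] and the known concentrations, [Hg²⁺] in the denominator gives [Hg²⁺] = 4.4 × 10^-4 M.

4.4 × 10^-4 M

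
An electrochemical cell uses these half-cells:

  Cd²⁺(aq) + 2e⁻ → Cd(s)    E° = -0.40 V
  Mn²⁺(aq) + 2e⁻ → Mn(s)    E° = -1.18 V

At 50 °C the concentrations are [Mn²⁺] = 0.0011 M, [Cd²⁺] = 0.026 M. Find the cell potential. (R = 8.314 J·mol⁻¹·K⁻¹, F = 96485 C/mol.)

0.824 V

The Cd²⁺/Cd couple has the higher reduction potential and acts as the cathode, so E°_cell = -0.40 − (-1.18) = 0.78 V.
Balancing electrons gives n = 2; the reaction quotient is Q = [Mn²⁺]/[Cd²⁺] = 0.0423.
E = E° − (RT/nF) ln Q = 0.78 − (8.314×323)/(2×96485) × (-3.163) = 0.780 + 0.044 = 0.824 V.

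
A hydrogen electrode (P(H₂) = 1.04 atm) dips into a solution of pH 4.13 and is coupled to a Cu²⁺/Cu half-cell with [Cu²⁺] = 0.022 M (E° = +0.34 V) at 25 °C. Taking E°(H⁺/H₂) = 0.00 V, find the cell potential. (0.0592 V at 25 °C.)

The Cu²⁺/Cu couple is the cathode, so E°_cell = 0.34 V; n = 2.
[H⁺] = 10^(−4.13) = 7.4 × 10^-5 M, and Q = [H⁺]^2 / ([Cu²⁺]·P(H₂)) = 2.4 × 10^-7.
E = E° − (0.0592/2) log Q = 0.34 − (0.0592/2)(-6.619) = 0.536 V.

0.54 V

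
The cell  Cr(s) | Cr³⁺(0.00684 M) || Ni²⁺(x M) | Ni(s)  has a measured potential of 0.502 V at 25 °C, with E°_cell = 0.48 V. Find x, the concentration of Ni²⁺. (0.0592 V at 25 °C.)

0.2 M

From the Nernst equation, log Q = n(E° − E)/0.0592 = 6(0.48 − 0.502)/0.0592 = -2.230, so Q = 0.00589.
With Q = [Cr³⁺]^2/[Ni²⁺]^3 and the known concentrations, [Ni²⁺]^3 in the denominator gives [Ni²⁺] = 0.2 M.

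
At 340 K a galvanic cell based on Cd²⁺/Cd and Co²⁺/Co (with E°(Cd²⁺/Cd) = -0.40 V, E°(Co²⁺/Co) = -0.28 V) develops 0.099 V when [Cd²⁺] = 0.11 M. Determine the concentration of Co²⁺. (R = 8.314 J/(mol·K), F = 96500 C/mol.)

0.026 M

From the Nernst equation, ln Q = nF(E° − E)/RT = 2×96500×(0.12 − 0.099)/(8.314×340) = 1.434, so Q = 4.19.
With Q = [Cd²⁺]/[Co²⁺] and the known concentrations, [Co²⁺] in the denominator gives [Co²⁺] = 0.026 M.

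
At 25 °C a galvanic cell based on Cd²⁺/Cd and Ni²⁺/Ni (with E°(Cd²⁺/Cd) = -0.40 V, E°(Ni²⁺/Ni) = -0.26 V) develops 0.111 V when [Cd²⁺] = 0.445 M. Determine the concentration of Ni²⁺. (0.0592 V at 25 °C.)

0.047 M

From the Nernst equation, log Q = n(E° − E)/0.0592 = 2(0.14 − 0.111)/0.0592 = 0.980, so Q = 9.54.
With Q = [Cd²⁺]/[Ni²⁺] and the known concentrations, [Ni²⁺] in the denominator gives [Ni²⁺] = 0.047 M.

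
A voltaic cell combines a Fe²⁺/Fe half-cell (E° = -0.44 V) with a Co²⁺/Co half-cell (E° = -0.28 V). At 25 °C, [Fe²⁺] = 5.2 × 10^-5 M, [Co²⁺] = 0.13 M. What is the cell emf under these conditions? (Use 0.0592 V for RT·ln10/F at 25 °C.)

The Co²⁺/Co couple has the higher reduction potential and acts as the cathode, so E°_cell = -0.28 − (-0.44) = 0.16 V.
Balancing electrons gives n = 2; the reaction quotient is Q = [Fe²⁺]/[Co²⁺] = 4 × 10^-4.
At 25 °C, E = E° − (0.0592/n) log Q = 0.16 − (0.0592/2)(-3.398) = 0.160 + 0.101 = 0.261 V.

0.261 V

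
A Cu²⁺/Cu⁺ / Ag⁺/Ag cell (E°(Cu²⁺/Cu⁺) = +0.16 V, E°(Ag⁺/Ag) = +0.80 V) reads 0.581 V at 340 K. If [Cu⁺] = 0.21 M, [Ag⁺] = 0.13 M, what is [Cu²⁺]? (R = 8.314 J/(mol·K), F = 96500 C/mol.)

From the Nernst equation, ln Q = nF(E° − E)/RT = 1×96500×(0.64 − 0.581)/(8.314×340) = 2.014, so Q = 7.49.
With Q = [Cu²⁺]/([Cu⁺]·[Ag⁺]) and the known concentrations, [Cu²⁺] in the numerator gives [Cu²⁺] = 0.2 M.

0.2 M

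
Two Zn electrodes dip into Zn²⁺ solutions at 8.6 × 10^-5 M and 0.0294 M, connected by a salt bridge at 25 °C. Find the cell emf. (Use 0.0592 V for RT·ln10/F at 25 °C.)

0.075 V

Both half-cells are Zn²⁺/Zn, so E°_cell = 0. The concentrated side is the cathode; the cell reaction moves Zn²⁺ from high to low concentration with n = 2.
Q = [Zn²⁺]_dilute/[Zn²⁺]_conc = 8.6 × 10^-5/0.0294 = 0.00293.
E = 0 − (0.0592/2) log Q = −(0.0592/2)(-2.534) = 0.0750 V.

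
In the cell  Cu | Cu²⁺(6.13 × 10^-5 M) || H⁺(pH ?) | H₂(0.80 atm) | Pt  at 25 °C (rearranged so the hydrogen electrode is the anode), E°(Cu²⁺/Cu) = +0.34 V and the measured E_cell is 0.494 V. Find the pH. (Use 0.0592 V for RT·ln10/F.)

pH = 4.76

E°_cell = 0.34 V and n = 2.
log Q = n(E° − E)/0.0592 = 2×(0.34 − 0.494)/0.0592 = -5.203.
With Q = [H⁺]^2 / ([Cu²⁺]·P(H₂)), solving for [H⁺] gives log[H⁺] = -4.756, so pH = 4.76.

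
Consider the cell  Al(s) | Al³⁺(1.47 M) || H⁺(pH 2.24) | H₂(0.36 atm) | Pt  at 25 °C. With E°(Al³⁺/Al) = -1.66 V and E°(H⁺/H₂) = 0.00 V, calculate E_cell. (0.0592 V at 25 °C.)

The hydrogen couple is the cathode, so E°_cell = 1.66 V; n = 6.
[H⁺] = 10^(−2.24) = 0.0058 M, and Q = [Al³⁺]^2·P(H₂)^3 / [H⁺]^6 = 2.78 × 10^12.
E = E° − (0.0592/6) log Q = 1.66 − (0.0592/6)(12.444) = 1.537 V.

1.54 V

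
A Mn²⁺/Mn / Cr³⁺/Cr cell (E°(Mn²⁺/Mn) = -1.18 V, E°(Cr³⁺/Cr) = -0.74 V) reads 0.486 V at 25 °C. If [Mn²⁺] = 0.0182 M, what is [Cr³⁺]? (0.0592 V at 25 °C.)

From the Nernst equation, log Q = n(E° − E)/0.0592 = 6(0.44 − 0.486)/0.0592 = -4.662, so Q = 2.18 × 10^-5.
With Q = [Mn²⁺]^3/[Cr³⁺]^2 and the known concentrations, [Cr³⁺]^2 in the denominator gives [Cr³⁺] = 0.53 M.

0.53 M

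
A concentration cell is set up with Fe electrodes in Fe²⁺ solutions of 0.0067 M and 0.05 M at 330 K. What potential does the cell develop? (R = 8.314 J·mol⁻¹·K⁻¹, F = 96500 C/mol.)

0.029 V

Both half-cells are Fe²⁺/Fe, so E°_cell = 0. The concentrated side is the cathode; the cell reaction moves Fe²⁺ from high to low concentration with n = 2.
Q = [Fe²⁺]_dilute/[Fe²⁺]_conc = 0.0067/0.05 = 0.134.
E = 0 − (RT/nF) ln Q = −((8.314×330)/(2×96500))(-2.010) = 0.0286 V.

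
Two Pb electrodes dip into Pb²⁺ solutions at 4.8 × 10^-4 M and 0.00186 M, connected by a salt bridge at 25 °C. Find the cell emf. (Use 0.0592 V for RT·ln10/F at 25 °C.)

Both half-cells are Pb²⁺/Pb, so E°_cell = 0. The concentrated side is the cathode; the cell reaction moves Pb²⁺ from high to low concentration with n = 2.
Q = [Pb²⁺]_dilute/[Pb²⁺]_conc = 4.8 × 10^-4/0.00186 = 0.258.
E = 0 − (0.0592/2) log Q = −(0.0592/2)(-0.588) = 0.0174 V.

0.017 V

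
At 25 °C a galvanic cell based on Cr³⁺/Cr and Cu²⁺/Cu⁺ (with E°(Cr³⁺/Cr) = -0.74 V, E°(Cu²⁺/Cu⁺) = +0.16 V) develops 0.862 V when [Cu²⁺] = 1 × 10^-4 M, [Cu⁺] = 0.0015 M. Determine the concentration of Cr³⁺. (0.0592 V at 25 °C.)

From the Nernst equation, log Q = n(E° − E)/0.0592 = 3(0.90 − 0.862)/0.0592 = 1.926, so Q = 84.3.
With Q = [Cr³⁺]·[Cu⁺]^3/[Cu²⁺]^3 and the known concentrations, [Cr³⁺] in the numerator gives [Cr³⁺] = 0.025 M.

0.025 M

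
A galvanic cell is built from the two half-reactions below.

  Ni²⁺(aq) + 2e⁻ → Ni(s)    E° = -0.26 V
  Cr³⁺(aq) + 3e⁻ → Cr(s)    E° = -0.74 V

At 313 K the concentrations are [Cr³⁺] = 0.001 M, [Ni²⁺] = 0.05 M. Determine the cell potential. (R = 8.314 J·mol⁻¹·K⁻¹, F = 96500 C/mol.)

The Ni²⁺/Ni couple has the higher reduction potential and acts as the cathode, so E°_cell = -0.26 − (-0.74) = 0.48 V.
Balancing electrons gives n = 6; the reaction quotient is Q = [Cr³⁺]^2/[Ni²⁺]^3 = 0.00800.
E = E° − (RT/nF) ln Q = 0.48 − (8.314×313)/(6×96500) × (-4.828) = 0.480 + 0.022 = 0.502 V.

0.502 V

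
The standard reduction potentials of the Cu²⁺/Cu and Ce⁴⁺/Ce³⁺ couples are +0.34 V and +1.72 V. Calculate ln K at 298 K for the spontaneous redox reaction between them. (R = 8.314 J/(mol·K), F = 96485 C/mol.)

ln K = 107.5

E°_cell = +1.72 − (+0.34) = 1.38 V, with n = 2 electrons transferred.
At equilibrium E = 0, so the Nernst equation gives ln K = nFE°/RT = (2)(96485)(1.38)/((8.314)(298)) = 107.48.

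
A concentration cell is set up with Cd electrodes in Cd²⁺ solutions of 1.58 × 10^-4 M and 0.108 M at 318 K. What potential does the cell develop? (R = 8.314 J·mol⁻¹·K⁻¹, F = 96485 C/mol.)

Both half-cells are Cd²⁺/Cd, so E°_cell = 0. The concentrated side is the cathode; the cell reaction moves Cd²⁺ from high to low concentration with n = 2.
Q = [Cd²⁺]_dilute/[Cd²⁺]_conc = 1.58 × 10^-4/0.108 = 0.00146.
E = 0 − (RT/nF) ln Q = −((8.314×318)/(2×96485))(-6.527) = 0.0894 V.

0.089 V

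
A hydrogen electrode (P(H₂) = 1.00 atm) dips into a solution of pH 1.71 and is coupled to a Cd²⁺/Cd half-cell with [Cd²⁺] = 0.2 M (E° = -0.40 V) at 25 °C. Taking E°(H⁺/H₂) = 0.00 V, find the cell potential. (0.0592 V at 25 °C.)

0.32 V

The hydrogen couple is the cathode, so E°_cell = 0.40 V; n = 2.
[H⁺] = 10^(−1.71) = 0.019 M, and Q = [Cd²⁺]·P(H₂) / [H⁺]^2 = 526.
E = E° − (0.0592/2) log Q = 0.40 − (0.0592/2)(2.721) = 0.319 V.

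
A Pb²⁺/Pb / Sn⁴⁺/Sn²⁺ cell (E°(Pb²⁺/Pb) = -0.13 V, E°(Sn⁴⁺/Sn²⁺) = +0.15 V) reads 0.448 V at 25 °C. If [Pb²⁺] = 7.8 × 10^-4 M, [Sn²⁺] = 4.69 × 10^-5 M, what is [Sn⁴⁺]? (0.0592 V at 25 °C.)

From the Nernst equation, log Q = n(E° − E)/0.0592 = 2(0.28 − 0.448)/0.0592 = -5.676, so Q = 2.11 × 10^-6.
With Q = [Pb²⁺]·[Sn²⁺]/[Sn⁴⁺] and the known concentrations, [Sn⁴⁺] in the denominator gives [Sn⁴⁺] = 0.017 M.

0.017 M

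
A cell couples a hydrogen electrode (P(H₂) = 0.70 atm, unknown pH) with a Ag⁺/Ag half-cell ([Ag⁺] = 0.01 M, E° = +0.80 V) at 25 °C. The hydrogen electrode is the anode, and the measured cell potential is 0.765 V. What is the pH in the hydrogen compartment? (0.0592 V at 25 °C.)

pH = 1.49

E°_cell = 0.80 V and n = 2.
log Q = n(E° − E)/0.0592 = 2×(0.80 − 0.765)/0.0592 = 1.182.
With Q = [H⁺]^2 / ([Ag⁺]^2·P(H₂)), solving for [H⁺] gives log[H⁺] = -1.486, so pH = 1.49.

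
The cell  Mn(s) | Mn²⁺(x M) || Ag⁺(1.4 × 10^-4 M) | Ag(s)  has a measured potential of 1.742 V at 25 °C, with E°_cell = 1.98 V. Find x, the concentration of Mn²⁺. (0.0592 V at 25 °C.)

From the Nernst equation, log Q = n(E° − E)/0.0592 = 2(1.98 − 1.742)/0.0592 = 8.041, so Q = 1.1 × 10^8.
With Q = [Mn²⁺]/[Ag⁺]^2 and the known concentrations, [Mn²⁺] in the numerator gives [Mn²⁺] = 2.2 M.

2.2 M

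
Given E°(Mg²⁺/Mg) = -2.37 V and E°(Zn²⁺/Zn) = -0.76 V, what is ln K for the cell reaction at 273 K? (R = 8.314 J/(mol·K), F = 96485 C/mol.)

E°_cell = -0.76 − (-2.37) = 1.61 V, with n = 2 electrons transferred.
At equilibrium E = 0, so the Nernst equation gives ln K = nFE°/RT = (2)(96485)(1.61)/((8.314)(273)) = 136.88.

ln K = 136.9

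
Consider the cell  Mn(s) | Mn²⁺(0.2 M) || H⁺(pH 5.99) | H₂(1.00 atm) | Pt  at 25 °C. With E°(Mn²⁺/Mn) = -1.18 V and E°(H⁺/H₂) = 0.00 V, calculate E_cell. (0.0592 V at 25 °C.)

The hydrogen couple is the cathode, so E°_cell = 1.18 V; n = 2.
[H⁺] = 10^(−5.99) = 1 × 10^-6 M, and Q = [Mn²⁺]·P(H₂) / [H⁺]^2 = 1.91 × 10^11.
E = E° − (0.0592/2) log Q = 1.18 − (0.0592/2)(11.281) = 0.846 V.

0.85 V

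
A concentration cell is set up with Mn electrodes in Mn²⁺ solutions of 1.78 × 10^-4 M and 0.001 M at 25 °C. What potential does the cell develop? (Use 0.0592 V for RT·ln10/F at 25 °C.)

Both half-cells are Mn²⁺/Mn, so E°_cell = 0. The concentrated side is the cathode; the cell reaction moves Mn²⁺ from high to low concentration with n = 2.
Q = [Mn²⁺]_dilute/[Mn²⁺]_conc = 1.78 × 10^-4/0.001 = 0.178.
E = 0 − (0.0592/2) log Q = −(0.0592/2)(-0.750) = 0.0222 V.

0.022 V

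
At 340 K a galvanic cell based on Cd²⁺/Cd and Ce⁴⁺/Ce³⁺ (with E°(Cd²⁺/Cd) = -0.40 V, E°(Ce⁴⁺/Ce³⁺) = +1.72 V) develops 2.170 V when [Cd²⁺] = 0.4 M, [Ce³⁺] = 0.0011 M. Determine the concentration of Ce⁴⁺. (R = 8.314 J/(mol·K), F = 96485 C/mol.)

From the Nernst equation, ln Q = nF(E° − E)/RT = 2×96485×(2.12 − 2.170)/(8.314×340) = -3.413, so Q = 0.0329.
With Q = [Cd²⁺]·[Ce³⁺]^2/[Ce⁴⁺]^2 and the known concentrations, [Ce⁴⁺]^2 in the denominator gives [Ce⁴⁺] = 0.0038 M.

0.0038 M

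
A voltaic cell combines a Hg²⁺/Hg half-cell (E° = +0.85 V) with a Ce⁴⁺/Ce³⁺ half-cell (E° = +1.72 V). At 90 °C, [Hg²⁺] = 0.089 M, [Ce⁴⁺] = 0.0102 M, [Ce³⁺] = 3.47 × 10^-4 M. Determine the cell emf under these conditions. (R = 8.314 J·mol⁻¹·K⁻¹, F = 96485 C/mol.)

1.01 V

The Ce⁴⁺/Ce³⁺ couple has the higher reduction potential and acts as the cathode, so E°_cell = +1.72 − (+0.85) = 0.87 V.
Balancing electrons gives n = 2; the reaction quotient is Q = [Hg²⁺]·[Ce³⁺]^2/[Ce⁴⁺]^2 = 1.03 × 10^-4.
E = E° − (RT/nF) ln Q = 0.87 − (8.314×363)/(2×96485) × (-9.181) = 0.870 + 0.144 = 1.014 V.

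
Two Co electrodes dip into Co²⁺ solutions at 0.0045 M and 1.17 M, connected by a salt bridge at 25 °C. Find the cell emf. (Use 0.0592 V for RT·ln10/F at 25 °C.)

Both half-cells are Co²⁺/Co, so E°_cell = 0. The concentrated side is the cathode; the cell reaction moves Co²⁺ from high to low concentration with n = 2.
Q = [Co²⁺]_dilute/[Co²⁺]_conc = 0.0045/1.17 = 0.00385.
E = 0 − (0.0592/2) log Q = −(0.0592/2)(-2.415) = 0.0715 V.

0.071 V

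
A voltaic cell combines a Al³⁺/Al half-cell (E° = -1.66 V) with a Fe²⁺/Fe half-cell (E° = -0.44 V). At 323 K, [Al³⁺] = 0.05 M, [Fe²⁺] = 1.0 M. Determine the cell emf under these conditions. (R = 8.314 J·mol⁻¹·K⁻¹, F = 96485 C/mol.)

The Fe²⁺/Fe couple has the higher reduction potential and acts as the cathode, so E°_cell = -0.44 − (-1.66) = 1.22 V.
Balancing electrons gives n = 6; the reaction quotient is Q = [Al³⁺]^2/[Fe²⁺]^3 = 0.00250.
E = E° − (RT/nF) ln Q = 1.22 − (8.314×323)/(6×96485) × (-5.991) = 1.220 + 0.028 = 1.248 V.

1.25 V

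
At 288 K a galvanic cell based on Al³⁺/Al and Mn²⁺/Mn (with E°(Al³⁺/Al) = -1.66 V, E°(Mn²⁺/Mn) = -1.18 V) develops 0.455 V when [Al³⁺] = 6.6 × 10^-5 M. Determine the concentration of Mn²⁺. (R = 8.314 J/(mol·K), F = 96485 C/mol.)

From the Nernst equation, ln Q = nF(E° − E)/RT = 6×96485×(0.48 − 0.455)/(8.314×288) = 6.044, so Q = 422.
With Q = [Al³⁺]^2/[Mn²⁺]^3 and the known concentrations, [Mn²⁺]^3 in the denominator gives [Mn²⁺] = 2.2 × 10^-4 M.

2.2 × 10^-4 M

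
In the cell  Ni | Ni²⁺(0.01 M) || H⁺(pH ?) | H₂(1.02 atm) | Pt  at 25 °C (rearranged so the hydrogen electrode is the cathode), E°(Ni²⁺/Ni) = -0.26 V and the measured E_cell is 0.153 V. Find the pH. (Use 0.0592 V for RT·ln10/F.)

pH = 2.80

E°_cell = 0.26 V and n = 2.
log Q = n(E° − E)/0.0592 = 2×(0.26 − 0.153)/0.0592 = 3.615.
With Q = [Ni²⁺]·P(H₂) / [H⁺]^2, solving for [H⁺] gives log[H⁺] = -2.803, so pH = 2.80.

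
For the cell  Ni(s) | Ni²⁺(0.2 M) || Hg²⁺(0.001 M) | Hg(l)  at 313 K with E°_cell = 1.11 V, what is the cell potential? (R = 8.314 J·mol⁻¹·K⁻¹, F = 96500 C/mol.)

Balancing electrons gives n = 2; the reaction quotient is Q = [Ni²⁺]/[Hg²⁺] = 200.
E = E° − (RT/nF) ln Q = 1.11 − (8.314×313)/(2×96500) × (5.298) = 1.110 − 0.071 = 1.039 V.

1.04 V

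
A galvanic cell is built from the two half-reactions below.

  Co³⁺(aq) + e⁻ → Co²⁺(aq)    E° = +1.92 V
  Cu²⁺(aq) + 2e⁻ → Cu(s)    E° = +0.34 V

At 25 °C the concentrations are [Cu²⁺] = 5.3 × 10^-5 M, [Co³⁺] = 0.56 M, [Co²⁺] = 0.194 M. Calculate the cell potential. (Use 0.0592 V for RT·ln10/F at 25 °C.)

The Co³⁺/Co²⁺ couple has the higher reduction potential and acts as the cathode, so E°_cell = +1.92 − (+0.34) = 1.58 V.
Balancing electrons gives n = 2; the reaction quotient is Q = [Cu²⁺]·[Co²⁺]^2/[Co³⁺]^2 = 6.36 × 10^-6.
At 25 °C, E = E° − (0.0592/n) log Q = 1.58 − (0.0592/2)(-5.196) = 1.580 + 0.154 = 1.734 V.

1.73 V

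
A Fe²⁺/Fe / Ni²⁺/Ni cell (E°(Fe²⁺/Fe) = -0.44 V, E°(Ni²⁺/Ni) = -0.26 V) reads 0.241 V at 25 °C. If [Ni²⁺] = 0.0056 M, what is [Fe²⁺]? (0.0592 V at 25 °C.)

From the Nernst equation, log Q = n(E° − E)/0.0592 = 2(0.18 − 0.241)/0.0592 = -2.061, so Q = 0.00869.
With Q = [Fe²⁺]/[Ni²⁺] and the known concentrations, [Fe²⁺] in the numerator gives [Fe²⁺] = 4.9 × 10^-5 M.

4.9 × 10^-5 M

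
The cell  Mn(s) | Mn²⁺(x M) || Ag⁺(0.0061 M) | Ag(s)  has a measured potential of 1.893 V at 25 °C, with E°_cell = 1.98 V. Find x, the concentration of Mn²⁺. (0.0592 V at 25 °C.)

0.032 M

From the Nernst equation, log Q = n(E° − E)/0.0592 = 2(1.98 − 1.893)/0.0592 = 2.939, so Q = 869.
With Q = [Mn²⁺]/[Ag⁺]^2 and the known concentrations, [Mn²⁺] in the numerator gives [Mn²⁺] = 0.032 M.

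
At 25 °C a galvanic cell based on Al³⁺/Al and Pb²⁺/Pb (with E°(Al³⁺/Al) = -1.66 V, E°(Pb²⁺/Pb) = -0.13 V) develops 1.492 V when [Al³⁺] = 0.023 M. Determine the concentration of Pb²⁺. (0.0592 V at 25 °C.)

0.0042 M

From the Nernst equation, log Q = n(E° − E)/0.0592 = 6(1.53 − 1.492)/0.0592 = 3.851, so Q = 7100.
With Q = [Al³⁺]^2/[Pb²⁺]^3 and the known concentrations, [Pb²⁺]^3 in the denominator gives [Pb²⁺] = 0.0042 M.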